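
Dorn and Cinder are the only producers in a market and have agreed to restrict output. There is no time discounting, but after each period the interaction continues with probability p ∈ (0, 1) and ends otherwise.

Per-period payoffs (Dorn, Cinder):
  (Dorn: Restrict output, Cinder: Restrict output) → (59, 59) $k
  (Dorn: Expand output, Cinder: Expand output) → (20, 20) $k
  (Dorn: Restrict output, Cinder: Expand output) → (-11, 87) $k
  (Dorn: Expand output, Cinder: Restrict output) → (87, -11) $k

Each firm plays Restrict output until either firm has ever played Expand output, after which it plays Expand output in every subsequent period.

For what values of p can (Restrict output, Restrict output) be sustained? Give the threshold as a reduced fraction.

28/67

Expected cooperation value is 59 + p·59 + p²·59 + … = 59/(1−p); deviation gives 87 + p·20/(1−p).
59 ≥ 87(1−p) + 20p ⇒ 67p ≥ 28 ⇒ p ≥ 28/67.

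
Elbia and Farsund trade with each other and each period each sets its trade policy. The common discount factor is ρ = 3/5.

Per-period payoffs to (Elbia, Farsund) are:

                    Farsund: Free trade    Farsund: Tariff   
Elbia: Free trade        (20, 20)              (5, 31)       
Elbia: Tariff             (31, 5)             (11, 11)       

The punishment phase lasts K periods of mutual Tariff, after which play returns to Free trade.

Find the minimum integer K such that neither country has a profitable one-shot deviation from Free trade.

Need Σ_{k=1}^{K} ρ^k ≥ (31−20)/(20−11) = 1.2222 at ρ = 3/5.
At K = 3 the sum is 1.1760 < 1.2222; at K = 4 it is 1.3056 ≥ 1.2222.
So the minimum punishment length is K = 4.

4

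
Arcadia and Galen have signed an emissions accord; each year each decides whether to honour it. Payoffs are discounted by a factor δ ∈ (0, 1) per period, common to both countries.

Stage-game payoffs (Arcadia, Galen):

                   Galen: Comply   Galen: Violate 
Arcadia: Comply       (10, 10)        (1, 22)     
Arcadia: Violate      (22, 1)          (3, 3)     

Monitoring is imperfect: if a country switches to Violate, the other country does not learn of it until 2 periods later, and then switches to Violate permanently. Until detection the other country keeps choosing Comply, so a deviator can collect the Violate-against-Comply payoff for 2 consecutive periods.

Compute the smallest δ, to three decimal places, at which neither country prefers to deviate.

0.795

A deviator earns 22 for 2 periods, then 3 forever; cooperating earns 10 forever. Multiplying the IC by (1−δ):
10 ≥ 22(1−δ^2) + 3δ^2, so 19·δ^2 ≥ 12 and δ^2 ≥ 12/19.
δ ≥ (12/19)^(1/2) ≈ 0.795.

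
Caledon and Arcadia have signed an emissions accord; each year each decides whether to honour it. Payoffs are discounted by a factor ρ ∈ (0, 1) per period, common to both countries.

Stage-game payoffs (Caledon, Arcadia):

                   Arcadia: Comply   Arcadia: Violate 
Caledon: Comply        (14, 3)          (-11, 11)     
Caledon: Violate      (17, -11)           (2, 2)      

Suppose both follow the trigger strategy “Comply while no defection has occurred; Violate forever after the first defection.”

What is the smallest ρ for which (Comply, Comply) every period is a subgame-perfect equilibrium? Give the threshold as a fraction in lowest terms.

8/9

Caledon's threshold: (17−14)/(17−2) = 1/5.
Arcadia's threshold: (11−3)/(11−2) = 8/9.
1/5 < 8/9, so Arcadia binds and ρ* = 8/9.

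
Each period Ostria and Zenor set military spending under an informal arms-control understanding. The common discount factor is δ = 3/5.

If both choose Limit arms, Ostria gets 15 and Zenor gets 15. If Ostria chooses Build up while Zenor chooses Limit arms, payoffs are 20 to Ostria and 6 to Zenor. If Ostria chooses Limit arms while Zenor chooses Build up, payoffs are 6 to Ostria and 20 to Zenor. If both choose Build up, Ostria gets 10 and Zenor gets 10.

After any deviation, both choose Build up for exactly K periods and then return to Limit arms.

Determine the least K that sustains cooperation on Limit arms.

3

IC: δ(1−δ^K)/(1−δ) ≥ (20−15)/(15−10) = 1.
With δ = 3/5: need 1 − δ^K ≥ 1·(1−3/5)/(3/5), i.e. δ^K ≤ 0.3333.
Since (3/5)^2 = 0.3600 and (3/5)^3 = 0.2160, the smallest such K is 3.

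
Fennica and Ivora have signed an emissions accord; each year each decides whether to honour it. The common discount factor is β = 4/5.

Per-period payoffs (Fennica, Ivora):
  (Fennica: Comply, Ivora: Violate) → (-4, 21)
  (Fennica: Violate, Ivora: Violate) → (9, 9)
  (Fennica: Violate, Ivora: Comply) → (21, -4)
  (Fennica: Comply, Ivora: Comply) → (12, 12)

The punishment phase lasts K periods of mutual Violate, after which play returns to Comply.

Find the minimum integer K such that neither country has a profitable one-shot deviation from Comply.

7

No profitable deviation requires (12−9)(β+…+β^K) ≥ 21−12, i.e. β+…+β^K ≥ 3 ≈ 3.0000.
With β = 4/5, the partial sums are K=1: 0.8000, K=2: 1.4400, …, K=5: 2.6893, K=6: 2.9514, K=7: 3.1611.
K = 7 is the first length at which the sum reaches 3.0000.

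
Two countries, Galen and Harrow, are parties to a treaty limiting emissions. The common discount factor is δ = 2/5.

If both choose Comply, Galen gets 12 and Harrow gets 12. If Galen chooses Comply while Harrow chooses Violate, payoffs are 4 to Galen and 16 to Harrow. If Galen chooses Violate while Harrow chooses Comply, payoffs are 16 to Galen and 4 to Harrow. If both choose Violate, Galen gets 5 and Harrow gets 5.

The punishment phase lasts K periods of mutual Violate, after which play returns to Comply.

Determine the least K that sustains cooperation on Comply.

3

No profitable deviation requires (12−5)(δ+…+δ^K) ≥ 16−12, i.e. δ+…+δ^K ≥ 4/7 ≈ 0.5714.
With δ = 2/5, the partial sums are K=1: 0.4000, K=2: 0.5600, K=3: 0.6240.
K = 3 is the first length at which the sum reaches 0.5714.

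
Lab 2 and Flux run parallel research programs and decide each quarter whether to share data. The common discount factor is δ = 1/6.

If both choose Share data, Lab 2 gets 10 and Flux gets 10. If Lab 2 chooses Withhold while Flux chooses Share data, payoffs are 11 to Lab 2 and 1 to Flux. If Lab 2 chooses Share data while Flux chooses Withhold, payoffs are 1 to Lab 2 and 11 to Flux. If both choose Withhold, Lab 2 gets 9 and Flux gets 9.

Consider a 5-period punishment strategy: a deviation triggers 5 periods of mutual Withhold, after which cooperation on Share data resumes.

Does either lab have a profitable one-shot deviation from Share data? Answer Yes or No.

Yes

A one-shot deviation gives 11 now, then 9 for 5 periods, then back to 10.
Gain from deviating: (11−10) today; loss: (10−9) in each of the next 5 periods.
No-deviation condition: (10−9)(δ+…+δ^5) ≥ 11−10, i.e. δ+…+δ^5 ≥ 1.
At δ = 1/6: δ+…+δ^5 = 0.2000 < 1.0000.
So cooperation is not sustainable.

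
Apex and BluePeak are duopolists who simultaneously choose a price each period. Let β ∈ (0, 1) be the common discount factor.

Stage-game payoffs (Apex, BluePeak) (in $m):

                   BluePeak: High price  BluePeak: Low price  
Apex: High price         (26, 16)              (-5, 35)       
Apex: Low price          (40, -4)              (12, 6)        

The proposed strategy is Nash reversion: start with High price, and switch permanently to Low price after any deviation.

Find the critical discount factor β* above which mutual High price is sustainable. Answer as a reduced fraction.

Apex: cooperation gives 26 each period; deviation gives 40 once then 12 forever.
  26/(1−β) ≥ 40 + 12β/(1−β) ⇒ β ≥ 14/28 = 1/2.
BluePeak: cooperation gives 16 each period; deviation gives 35 once then 6 forever.
  β ≥ 19/29.
Both must hold, so the binding constraint is BluePeak's: β ≥ 19/29.

19/29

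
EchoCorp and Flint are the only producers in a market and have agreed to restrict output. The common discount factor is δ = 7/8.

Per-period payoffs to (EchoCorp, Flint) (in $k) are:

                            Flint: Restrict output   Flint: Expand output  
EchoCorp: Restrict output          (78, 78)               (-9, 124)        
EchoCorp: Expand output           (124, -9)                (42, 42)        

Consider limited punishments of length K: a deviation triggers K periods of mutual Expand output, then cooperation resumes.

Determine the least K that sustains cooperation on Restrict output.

IC: δ(1−δ^K)/(1−δ) ≥ (124−78)/(78−42) = 23/18.
With δ = 7/8: need 1 − δ^K ≥ 23/18·(1−7/8)/(7/8), i.e. δ^K ≤ 0.8175.
Since (7/8)^1 = 0.8750 and (7/8)^2 = 0.7656, the smallest such K is 2.

2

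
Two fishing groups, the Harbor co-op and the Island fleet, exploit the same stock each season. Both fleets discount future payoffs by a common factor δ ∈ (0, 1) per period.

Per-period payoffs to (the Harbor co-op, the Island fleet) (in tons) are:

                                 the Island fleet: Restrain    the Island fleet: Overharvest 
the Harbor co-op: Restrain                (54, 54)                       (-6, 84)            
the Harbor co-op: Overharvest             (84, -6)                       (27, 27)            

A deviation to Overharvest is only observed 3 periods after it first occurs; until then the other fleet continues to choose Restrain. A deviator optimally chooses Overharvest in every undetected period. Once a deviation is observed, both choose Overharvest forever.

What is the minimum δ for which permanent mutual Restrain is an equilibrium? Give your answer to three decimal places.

A deviator earns 84 for 3 periods, then 27 forever; cooperating earns 54 forever. Multiplying the IC by (1−δ):
54 ≥ 84(1−δ^3) + 27δ^3, so 57·δ^3 ≥ 30 and δ^3 ≥ 10/19.
δ ≥ (10/19)^(1/3) ≈ 0.807.

0.807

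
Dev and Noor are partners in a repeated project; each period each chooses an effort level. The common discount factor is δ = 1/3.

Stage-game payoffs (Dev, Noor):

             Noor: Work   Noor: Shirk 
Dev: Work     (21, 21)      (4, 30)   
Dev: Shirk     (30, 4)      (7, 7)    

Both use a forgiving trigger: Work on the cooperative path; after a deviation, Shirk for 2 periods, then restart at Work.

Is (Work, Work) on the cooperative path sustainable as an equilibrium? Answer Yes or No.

No

IC: δ+…+δ^2 ≥ (30−21)/(21−7) = 9/14.
At δ = 1/3: partial sum = 0.4444 < 0.6429. Cooperation not sustainable.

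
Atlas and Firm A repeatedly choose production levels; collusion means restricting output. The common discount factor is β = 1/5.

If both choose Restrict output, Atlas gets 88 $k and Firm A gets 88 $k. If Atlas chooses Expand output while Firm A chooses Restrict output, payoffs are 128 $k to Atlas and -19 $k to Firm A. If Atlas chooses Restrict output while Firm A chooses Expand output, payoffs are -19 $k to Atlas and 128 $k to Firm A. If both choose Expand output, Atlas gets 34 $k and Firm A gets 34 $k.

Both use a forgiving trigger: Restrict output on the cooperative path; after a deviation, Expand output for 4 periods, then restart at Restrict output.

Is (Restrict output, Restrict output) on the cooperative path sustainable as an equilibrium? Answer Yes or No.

No

IC: β+…+β^4 ≥ (128−88)/(88−34) = 20/27.
At β = 1/5: partial sum = 0.2496 < 0.7407. Cooperation not sustainable.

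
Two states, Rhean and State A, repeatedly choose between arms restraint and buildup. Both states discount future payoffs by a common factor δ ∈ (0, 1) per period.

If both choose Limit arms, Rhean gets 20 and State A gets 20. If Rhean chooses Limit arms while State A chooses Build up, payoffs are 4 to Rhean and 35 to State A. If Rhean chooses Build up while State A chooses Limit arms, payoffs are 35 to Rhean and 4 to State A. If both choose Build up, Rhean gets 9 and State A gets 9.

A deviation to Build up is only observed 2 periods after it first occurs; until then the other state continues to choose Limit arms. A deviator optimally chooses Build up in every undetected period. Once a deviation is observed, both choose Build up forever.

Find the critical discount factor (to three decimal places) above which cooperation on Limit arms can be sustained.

Deviating for the 2 undetected periods gains 35−20 = 15 per period over cooperation, then loses 20−9 = 11 per period forever once punishment starts.
Gain: 15(1 + δ + … + δ^1); loss: 11·δ^2/(1−δ).
No profitable deviation ⇔ 15(1−δ^2) ≤ 11·δ^2, i.e. δ^2 ≥ 15/(15+11) = 15/26.
Hence δ ≥ (15/26)^(1/2) ≈ 0.760.

0.760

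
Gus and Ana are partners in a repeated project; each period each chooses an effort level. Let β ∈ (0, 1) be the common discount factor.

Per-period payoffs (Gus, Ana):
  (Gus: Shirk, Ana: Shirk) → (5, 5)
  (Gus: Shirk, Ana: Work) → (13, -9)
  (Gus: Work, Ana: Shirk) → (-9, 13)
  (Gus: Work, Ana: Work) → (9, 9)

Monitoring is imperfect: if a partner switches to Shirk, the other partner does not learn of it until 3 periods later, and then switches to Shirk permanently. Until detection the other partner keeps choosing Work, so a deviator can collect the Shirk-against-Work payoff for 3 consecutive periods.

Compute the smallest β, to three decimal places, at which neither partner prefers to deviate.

0.794

A deviator earns 13 for 3 periods, then 5 forever; cooperating earns 9 forever. Multiplying the IC by (1−β):
9 ≥ 13(1−β^3) + 5β^3, so 8·β^3 ≥ 4 and β^3 ≥ 1/2.
β ≥ (1/2)^(1/3) ≈ 0.794.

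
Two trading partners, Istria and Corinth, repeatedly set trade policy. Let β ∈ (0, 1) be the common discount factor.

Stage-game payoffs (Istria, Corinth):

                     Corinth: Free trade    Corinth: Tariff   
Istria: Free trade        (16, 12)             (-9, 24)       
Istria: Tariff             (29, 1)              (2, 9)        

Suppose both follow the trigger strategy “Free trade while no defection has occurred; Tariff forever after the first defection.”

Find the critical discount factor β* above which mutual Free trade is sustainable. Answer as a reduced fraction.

Istria's threshold: (29−16)/(29−2) = 13/27.
Corinth's threshold: (24−12)/(24−9) = 4/5.
13/27 < 4/5, so Corinth binds and β* = 4/5.

4/5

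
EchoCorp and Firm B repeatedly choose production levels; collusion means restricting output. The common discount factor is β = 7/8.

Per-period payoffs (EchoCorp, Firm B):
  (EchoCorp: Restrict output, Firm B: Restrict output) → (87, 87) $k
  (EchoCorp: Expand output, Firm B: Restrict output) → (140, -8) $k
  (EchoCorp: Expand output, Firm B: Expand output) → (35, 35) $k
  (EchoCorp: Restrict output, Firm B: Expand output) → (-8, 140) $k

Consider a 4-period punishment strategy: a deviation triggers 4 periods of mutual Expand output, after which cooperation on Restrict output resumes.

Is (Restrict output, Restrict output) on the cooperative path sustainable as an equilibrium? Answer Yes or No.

A one-shot deviation gives 140 now, then 35 for 4 periods, then back to 87.
Gain from deviating: (140−87) today; loss: (87−35) in each of the next 4 periods.
No-deviation condition: (87−35)(β+…+β^4) ≥ 140−87, i.e. β+…+β^4 ≥ 53/52.
At β = 7/8: β+…+β^4 = 2.8967 ≥ 1.0192.
So cooperation is sustainable.

Yes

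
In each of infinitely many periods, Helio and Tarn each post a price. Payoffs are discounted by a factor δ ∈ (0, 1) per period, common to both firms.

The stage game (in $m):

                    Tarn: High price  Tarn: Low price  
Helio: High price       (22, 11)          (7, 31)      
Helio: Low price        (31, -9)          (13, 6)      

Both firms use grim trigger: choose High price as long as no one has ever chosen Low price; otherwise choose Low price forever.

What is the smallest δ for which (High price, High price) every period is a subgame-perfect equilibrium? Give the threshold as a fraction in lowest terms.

4/5

Helio: cooperation gives 22 each period; deviation gives 31 once then 13 forever.
  22/(1−δ) ≥ 31 + 13δ/(1−δ) ⇒ δ ≥ 9/18 = 1/2.
Tarn: cooperation gives 11 each period; deviation gives 31 once then 6 forever.
  δ ≥ 20/25 = 4/5.
Both must hold, so the binding constraint is Tarn's: δ ≥ 4/5.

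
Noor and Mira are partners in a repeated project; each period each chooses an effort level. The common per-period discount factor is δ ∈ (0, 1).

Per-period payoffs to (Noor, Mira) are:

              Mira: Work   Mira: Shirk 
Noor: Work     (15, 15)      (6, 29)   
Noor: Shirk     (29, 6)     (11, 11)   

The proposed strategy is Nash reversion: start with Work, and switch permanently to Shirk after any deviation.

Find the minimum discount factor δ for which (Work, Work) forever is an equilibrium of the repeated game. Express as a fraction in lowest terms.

One-period gain from deviating is 29 − 15 = 14. The loss is 15 − 11 = 4 in every subsequent period, with present value 4·δ/(1−δ).
Deviation is unprofitable when 4·δ/(1−δ) ≥ 14, i.e. δ/(1−δ) ≥ 7/2.
Equivalently δ ≥ 14/(14+4) = 7/9.

7/9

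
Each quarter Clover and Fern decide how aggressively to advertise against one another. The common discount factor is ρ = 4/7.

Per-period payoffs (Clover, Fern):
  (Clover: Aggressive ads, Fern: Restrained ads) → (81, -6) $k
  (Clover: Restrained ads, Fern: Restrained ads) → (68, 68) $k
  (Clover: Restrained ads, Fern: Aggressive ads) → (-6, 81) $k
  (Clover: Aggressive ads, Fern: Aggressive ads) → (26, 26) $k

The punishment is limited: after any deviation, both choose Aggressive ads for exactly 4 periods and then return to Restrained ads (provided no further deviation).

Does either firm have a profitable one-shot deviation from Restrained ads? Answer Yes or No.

No

IC: ρ+…+ρ^4 ≥ (81−68)/(68−26) = 13/42.
At ρ = 4/7: partial sum = 1.1912 ≥ 0.3095. Cooperation sustainable.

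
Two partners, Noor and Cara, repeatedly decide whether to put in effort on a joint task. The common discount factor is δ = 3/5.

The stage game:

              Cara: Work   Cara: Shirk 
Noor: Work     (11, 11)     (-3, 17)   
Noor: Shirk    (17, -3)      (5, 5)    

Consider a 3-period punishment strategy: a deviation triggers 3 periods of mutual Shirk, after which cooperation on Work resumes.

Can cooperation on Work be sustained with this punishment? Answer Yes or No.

Yes

Comparing payoff streams over the 4 periods until play realigns: cooperate → 11(1+δ+…+δ^3); deviate → 17 + 5(δ+…+δ^3).
Cooperation is sustained iff (11−5)(δ+…+δ^3) ≥ 17−11.
δ+…+δ^3 = 3/5·(1−(3/5)^3)/(1−3/5) = 1.1760, and (17−11)/(11−5) = 1.0000.
1.1760 ≥ 1.0000, so cooperation is sustainable.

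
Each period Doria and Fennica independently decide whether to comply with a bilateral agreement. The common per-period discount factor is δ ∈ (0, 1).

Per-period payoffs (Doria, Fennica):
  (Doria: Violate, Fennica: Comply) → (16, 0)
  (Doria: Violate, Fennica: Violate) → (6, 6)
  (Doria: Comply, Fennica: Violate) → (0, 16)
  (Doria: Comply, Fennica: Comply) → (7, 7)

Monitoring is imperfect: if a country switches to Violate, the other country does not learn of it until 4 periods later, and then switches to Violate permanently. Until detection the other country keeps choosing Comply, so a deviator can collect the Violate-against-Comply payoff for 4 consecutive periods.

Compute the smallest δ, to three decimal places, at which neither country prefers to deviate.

0.974

Deviating for the 4 undetected periods gains 16−7 = 9 per period over cooperation, then loses 7−6 = 1 per period forever once punishment starts.
Gain: 9(1 + δ + … + δ^3); loss: 1·δ^4/(1−δ).
No profitable deviation ⇔ 9(1−δ^4) ≤ 1·δ^4, i.e. δ^4 ≥ 9/(9+1) = 9/10.
Hence δ ≥ (9/10)^(1/4) ≈ 0.974.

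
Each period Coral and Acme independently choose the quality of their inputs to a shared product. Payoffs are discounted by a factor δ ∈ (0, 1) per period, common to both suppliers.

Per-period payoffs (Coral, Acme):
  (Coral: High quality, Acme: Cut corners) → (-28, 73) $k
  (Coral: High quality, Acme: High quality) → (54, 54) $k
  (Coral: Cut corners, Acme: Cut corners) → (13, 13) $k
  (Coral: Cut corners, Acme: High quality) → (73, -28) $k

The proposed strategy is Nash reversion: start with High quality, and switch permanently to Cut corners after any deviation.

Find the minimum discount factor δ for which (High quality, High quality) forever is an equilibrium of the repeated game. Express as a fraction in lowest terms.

Cooperation forever yields 54 each period: 54/(1−δ).
Deviating yields 73 once, then 13 forever: 73 + 13δ/(1−δ).
No profitable deviation requires 54/(1−δ) ≥ 73 + 13δ/(1−δ).
Multiplying by (1−δ): 54 ≥ 73(1−δ) + 13δ = 73 − 60δ.
So 60δ ≥ 19, i.e. δ ≥ 19/60.

19/60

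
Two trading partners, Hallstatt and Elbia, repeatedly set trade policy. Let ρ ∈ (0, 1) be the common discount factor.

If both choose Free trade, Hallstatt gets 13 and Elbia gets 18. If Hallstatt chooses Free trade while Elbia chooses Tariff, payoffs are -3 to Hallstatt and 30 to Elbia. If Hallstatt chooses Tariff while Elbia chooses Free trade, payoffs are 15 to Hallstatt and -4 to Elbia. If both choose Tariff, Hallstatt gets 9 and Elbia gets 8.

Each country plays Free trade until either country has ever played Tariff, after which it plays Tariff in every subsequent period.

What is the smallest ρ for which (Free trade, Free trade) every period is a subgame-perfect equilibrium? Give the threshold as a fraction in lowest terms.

Hallstatt's threshold: (15−13)/(15−9) = 1/3.
Elbia's threshold: (30−18)/(30−8) = 6/11.
1/3 < 6/11, so Elbia binds and ρ* = 6/11.

6/11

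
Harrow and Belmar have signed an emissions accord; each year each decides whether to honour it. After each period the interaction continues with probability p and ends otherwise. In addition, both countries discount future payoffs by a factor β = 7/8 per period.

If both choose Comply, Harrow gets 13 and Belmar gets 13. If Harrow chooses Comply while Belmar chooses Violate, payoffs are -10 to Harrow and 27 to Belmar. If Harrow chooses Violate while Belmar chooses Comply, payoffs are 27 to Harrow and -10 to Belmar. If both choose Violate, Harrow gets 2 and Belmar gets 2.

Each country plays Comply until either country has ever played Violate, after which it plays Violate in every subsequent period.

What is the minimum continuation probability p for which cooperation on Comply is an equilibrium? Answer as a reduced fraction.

Expected continuation weight on next period's payoff is β·p = 7/8·p, which plays the role of the discount factor.
Cooperation requires 7/8·p ≥ (27−13)/(27−2) = 14/25, hence p ≥ 16/25.

16/25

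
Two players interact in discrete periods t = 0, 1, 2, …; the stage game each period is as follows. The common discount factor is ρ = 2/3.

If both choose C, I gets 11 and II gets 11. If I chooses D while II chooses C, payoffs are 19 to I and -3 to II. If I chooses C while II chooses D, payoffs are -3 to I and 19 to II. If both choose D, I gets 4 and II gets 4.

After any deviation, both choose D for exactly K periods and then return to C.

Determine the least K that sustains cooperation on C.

3

IC: ρ(1−ρ^K)/(1−ρ) ≥ (19−11)/(11−4) = 8/7.
With ρ = 2/3: need 1 − ρ^K ≥ 8/7·(1−2/3)/(2/3), i.e. ρ^K ≤ 0.4286.
Since (2/3)^2 = 0.4444 and (2/3)^3 = 0.2963, the smallest such K is 3.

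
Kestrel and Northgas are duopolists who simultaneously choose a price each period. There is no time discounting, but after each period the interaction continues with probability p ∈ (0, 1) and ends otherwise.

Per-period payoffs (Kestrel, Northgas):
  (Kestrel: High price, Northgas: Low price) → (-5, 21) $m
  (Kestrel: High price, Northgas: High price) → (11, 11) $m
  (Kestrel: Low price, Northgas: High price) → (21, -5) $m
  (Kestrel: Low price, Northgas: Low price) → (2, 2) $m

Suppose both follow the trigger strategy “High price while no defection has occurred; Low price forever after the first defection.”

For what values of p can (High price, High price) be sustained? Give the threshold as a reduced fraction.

10/19

Expected cooperation value is 11 + p·11 + p²·11 + … = 11/(1−p); deviation gives 21 + p·2/(1−p).
11 ≥ 21(1−p) + 2p ⇒ 19p ≥ 10 ⇒ p ≥ 10/19.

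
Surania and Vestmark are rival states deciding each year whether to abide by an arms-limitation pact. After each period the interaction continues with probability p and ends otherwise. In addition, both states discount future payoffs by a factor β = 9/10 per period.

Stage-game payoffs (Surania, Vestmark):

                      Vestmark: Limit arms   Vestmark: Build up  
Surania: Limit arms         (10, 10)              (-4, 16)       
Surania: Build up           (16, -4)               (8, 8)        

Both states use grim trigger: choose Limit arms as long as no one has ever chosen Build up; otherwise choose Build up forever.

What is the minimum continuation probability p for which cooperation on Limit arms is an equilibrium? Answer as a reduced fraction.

5/6

Expected continuation weight on next period's payoff is β·p = 9/10·p, which plays the role of the discount factor.
Cooperation requires 9/10·p ≥ (16−10)/(16−8) = 3/4, hence p ≥ 5/6.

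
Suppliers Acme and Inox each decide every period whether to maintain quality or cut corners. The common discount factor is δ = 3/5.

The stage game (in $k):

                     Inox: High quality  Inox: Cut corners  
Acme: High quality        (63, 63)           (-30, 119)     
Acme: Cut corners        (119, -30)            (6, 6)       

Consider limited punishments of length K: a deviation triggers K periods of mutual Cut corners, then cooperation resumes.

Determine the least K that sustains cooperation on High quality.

3

Need Σ_{k=1}^{K} δ^k ≥ (119−63)/(63−6) = 0.9825 at δ = 3/5.
At K = 2 the sum is 0.9600 < 0.9825; at K = 3 it is 1.1760 ≥ 0.9825.
So the minimum punishment length is K = 3.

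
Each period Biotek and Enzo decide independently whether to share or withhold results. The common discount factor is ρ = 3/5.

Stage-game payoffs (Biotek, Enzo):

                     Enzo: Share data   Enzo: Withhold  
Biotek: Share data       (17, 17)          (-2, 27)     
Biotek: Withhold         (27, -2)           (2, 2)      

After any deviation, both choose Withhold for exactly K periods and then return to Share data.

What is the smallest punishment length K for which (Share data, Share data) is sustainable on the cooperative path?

No profitable deviation requires (17−2)(ρ+…+ρ^K) ≥ 27−17, i.e. ρ+…+ρ^K ≥ 2/3 ≈ 0.6667.
With ρ = 3/5, the partial sums are K=1: 0.6000, K=2: 0.9600.
K = 2 is the first length at which the sum reaches 0.6667.

2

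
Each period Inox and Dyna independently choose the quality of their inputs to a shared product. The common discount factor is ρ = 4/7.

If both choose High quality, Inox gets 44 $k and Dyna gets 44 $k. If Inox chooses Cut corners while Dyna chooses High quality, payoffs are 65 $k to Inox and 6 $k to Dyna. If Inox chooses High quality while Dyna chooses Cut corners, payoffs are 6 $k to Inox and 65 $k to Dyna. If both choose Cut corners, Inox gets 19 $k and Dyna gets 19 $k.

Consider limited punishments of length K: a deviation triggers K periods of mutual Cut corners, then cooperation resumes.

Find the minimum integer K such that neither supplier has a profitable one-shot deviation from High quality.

Need Σ_{k=1}^{K} ρ^k ≥ (65−44)/(44−19) = 0.8400 at ρ = 4/7.
At K = 1 the sum is 0.5714 < 0.8400; at K = 2 it is 0.8980 ≥ 0.8400.
So the minimum punishment length is K = 2.

2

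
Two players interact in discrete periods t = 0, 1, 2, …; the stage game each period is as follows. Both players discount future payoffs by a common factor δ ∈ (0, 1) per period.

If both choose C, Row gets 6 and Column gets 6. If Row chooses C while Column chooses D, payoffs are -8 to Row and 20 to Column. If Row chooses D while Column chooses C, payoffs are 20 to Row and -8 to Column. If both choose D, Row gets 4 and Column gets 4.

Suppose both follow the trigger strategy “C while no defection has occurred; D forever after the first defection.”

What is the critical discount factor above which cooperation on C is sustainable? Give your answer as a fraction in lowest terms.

One-period gain from deviating is 20 − 6 = 14. The loss is 6 − 4 = 2 in every subsequent period, with present value 2·δ/(1−δ).
Deviation is unprofitable when 2·δ/(1−δ) ≥ 14, i.e. δ/(1−δ) ≥ 7.
Equivalently δ ≥ 14/(14+2) = 7/8.

7/8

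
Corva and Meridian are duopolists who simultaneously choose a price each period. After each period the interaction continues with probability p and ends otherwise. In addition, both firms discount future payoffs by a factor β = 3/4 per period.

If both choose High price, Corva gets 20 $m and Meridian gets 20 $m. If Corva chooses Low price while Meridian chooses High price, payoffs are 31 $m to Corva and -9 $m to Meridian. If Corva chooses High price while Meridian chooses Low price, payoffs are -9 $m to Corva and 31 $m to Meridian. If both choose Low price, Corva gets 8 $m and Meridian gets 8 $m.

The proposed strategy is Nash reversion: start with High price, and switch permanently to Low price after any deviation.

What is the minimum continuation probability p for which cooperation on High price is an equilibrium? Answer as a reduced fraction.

44/69

With continuation probability p and discount β, the effective per-period discount factor is βp.
Grim-trigger IC: βp ≥ (31−20)/(31−8) = 11/23.
So p ≥ (11/23)/(3/4) = 44/69.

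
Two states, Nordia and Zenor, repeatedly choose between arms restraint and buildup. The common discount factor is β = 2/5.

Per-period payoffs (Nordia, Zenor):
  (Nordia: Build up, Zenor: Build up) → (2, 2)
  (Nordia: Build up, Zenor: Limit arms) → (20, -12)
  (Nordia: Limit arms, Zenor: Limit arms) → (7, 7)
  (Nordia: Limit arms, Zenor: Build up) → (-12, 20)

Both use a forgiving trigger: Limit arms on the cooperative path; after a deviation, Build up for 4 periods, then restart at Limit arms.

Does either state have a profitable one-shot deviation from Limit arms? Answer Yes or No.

Yes

Comparing payoff streams over the 5 periods until play realigns: cooperate → 7(1+β+…+β^4); deviate → 20 + 2(β+…+β^4).
Cooperation is sustained iff (7−2)(β+…+β^4) ≥ 20−7.
β+…+β^4 = 2/5·(1−(2/5)^4)/(1−2/5) = 0.6496, and (20−7)/(7−2) = 2.6000.
0.6496 < 2.6000, so cooperation is not sustainable.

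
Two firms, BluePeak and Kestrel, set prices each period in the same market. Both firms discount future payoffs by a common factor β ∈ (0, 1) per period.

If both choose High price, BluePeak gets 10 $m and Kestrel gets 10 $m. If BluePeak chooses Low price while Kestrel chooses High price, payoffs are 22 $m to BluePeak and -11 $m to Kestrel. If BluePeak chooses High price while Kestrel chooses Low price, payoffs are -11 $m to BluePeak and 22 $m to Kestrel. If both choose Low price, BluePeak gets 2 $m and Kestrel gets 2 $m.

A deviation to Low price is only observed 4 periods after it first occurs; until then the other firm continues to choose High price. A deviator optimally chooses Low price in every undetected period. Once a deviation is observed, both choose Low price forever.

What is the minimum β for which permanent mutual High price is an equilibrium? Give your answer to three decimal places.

0.880

A deviator earns 22 for 4 periods, then 2 forever; cooperating earns 10 forever. Multiplying the IC by (1−β):
10 ≥ 22(1−β^4) + 2β^4, so 20·β^4 ≥ 12 and β^4 ≥ 3/5.
β ≥ (3/5)^(1/4) ≈ 0.880.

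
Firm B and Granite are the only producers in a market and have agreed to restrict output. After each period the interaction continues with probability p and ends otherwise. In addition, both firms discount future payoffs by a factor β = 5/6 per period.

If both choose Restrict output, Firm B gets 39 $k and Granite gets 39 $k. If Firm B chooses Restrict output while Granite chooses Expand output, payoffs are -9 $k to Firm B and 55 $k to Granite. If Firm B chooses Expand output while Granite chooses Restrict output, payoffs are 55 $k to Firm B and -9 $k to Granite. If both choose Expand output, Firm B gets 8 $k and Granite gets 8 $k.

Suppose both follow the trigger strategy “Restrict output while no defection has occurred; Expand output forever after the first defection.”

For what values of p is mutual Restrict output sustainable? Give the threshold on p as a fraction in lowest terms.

96/235

Expected continuation weight on next period's payoff is β·p = 5/6·p, which plays the role of the discount factor.
Cooperation requires 5/6·p ≥ (55−39)/(55−8) = 16/47, hence p ≥ 96/235.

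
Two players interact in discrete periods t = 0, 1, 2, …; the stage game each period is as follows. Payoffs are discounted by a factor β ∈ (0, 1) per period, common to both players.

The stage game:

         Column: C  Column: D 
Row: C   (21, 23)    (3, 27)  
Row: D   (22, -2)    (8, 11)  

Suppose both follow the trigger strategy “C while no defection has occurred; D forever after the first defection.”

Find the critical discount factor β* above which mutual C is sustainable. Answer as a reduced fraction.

Row's threshold: (22−21)/(22−8) = 1/14.
Column's threshold: (27−23)/(27−11) = 1/4.
1/14 < 1/4, so Column binds and β* = 1/4.

1/4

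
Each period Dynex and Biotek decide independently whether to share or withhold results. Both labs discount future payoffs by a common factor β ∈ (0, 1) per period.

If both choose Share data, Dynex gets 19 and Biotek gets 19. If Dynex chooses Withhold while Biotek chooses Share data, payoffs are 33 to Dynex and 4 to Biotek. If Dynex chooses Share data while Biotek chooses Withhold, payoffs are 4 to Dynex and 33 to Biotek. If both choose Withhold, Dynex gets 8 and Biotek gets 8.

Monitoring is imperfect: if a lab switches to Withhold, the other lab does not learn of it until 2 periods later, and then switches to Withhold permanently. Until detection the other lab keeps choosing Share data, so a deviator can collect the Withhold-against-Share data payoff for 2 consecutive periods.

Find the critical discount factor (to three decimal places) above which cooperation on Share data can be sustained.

0.748

A deviator earns 33 for 2 periods, then 8 forever; cooperating earns 19 forever. Multiplying the IC by (1−β):
19 ≥ 33(1−β^2) + 8β^2, so 25·β^2 ≥ 14 and β^2 ≥ 14/25.
β ≥ (14/25)^(1/2) ≈ 0.748.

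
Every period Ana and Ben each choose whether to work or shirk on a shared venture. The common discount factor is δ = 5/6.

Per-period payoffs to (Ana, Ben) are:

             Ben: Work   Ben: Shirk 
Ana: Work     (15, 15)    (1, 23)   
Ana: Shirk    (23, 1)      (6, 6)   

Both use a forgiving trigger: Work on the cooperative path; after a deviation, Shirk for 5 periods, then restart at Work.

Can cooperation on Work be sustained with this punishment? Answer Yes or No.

Comparing payoff streams over the 6 periods until play realigns: cooperate → 15(1+δ+…+δ^5); deviate → 23 + 6(δ+…+δ^5).
Cooperation is sustained iff (15−6)(δ+…+δ^5) ≥ 23−15.
δ+…+δ^5 = 5/6·(1−(5/6)^5)/(1−5/6) = 2.9906, and (23−15)/(15−6) = 0.8889.
2.9906 ≥ 0.8889, so cooperation is sustainable.

Yes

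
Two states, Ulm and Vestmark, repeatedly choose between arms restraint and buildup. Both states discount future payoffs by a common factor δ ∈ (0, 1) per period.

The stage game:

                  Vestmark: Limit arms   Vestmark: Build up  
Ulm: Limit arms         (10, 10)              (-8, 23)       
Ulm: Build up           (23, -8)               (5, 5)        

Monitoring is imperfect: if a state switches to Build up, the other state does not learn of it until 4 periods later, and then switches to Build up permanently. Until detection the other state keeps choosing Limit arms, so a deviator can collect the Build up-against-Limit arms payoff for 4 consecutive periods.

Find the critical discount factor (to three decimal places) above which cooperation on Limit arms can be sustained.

0.922

The best deviation is to choose Build up for all 4 undetected periods, earning 23 each, then 5 forever once detected.
Deviation value: 23(1−δ^4)/(1−δ) + 5δ^4/(1−δ); cooperation value: 10/(1−δ).
IC: 10 ≥ 23(1−δ^4) + 5δ^4 = 23 − 18δ^4.
So δ^4 ≥ 13/18, giving δ ≥ (13/18)^(1/4) ≈ 0.922.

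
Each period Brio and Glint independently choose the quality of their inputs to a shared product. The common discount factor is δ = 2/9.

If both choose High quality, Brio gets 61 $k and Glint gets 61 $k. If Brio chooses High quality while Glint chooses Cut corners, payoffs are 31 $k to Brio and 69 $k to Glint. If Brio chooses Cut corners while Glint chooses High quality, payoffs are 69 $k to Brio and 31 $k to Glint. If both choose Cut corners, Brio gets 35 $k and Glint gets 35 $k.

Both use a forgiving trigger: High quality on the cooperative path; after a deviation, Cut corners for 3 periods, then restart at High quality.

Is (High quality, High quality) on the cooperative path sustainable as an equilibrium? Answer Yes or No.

Comparing payoff streams over the 4 periods until play realigns: cooperate → 61(1+δ+…+δ^3); deviate → 69 + 35(δ+…+δ^3).
Cooperation is sustained iff (61−35)(δ+…+δ^3) ≥ 69−61.
δ+…+δ^3 = 2/9·(1−(2/9)^3)/(1−2/9) = 0.2826, and (69−61)/(61−35) = 0.3077.
0.2826 < 0.3077, so cooperation is not sustainable.

No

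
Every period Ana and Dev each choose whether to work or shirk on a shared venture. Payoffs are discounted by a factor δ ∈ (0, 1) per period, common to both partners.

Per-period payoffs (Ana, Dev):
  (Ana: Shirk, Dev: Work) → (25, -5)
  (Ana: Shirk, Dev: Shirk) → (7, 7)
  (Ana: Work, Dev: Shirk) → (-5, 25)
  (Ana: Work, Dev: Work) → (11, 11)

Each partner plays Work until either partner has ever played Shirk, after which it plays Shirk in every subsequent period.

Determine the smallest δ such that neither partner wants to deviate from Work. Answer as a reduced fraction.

Under grim trigger the critical discount factor is (T−C)/(T−P) with T = 25, C = 11, P = 7.
δ* = (25−11)/(25−7) = 14/18 = 7/9.

7/9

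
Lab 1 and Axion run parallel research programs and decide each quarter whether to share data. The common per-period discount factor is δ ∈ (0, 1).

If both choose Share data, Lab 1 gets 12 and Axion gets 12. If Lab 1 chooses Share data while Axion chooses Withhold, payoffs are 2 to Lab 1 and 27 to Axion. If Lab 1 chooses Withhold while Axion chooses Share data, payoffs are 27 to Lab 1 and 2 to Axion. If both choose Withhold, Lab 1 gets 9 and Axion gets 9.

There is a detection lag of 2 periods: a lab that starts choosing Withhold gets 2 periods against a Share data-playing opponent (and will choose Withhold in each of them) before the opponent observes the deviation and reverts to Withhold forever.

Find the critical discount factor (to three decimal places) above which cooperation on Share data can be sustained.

Deviating for the 2 undetected periods gains 27−12 = 15 per period over cooperation, then loses 12−9 = 3 per period forever once punishment starts.
Gain: 15(1 + δ + … + δ^1); loss: 3·δ^2/(1−δ).
No profitable deviation ⇔ 15(1−δ^2) ≤ 3·δ^2, i.e. δ^2 ≥ 15/(15+3) = 5/6.
Hence δ ≥ (5/6)^(1/2) ≈ 0.913.

0.913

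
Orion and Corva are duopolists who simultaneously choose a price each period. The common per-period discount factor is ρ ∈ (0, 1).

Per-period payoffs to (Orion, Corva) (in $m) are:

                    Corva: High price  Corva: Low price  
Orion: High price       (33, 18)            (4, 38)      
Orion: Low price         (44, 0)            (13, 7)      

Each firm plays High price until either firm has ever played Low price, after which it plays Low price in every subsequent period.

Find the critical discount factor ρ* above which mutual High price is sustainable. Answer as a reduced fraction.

Orion: cooperation gives 33 each period; deviation gives 44 once then 13 forever.
  33/(1−ρ) ≥ 44 + 13ρ/(1−ρ) ⇒ ρ ≥ 11/31.
Corva: cooperation gives 18 each period; deviation gives 38 once then 7 forever.
  ρ ≥ 20/31.
Both must hold, so the binding constraint is Corva's: ρ ≥ 20/31.

20/31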